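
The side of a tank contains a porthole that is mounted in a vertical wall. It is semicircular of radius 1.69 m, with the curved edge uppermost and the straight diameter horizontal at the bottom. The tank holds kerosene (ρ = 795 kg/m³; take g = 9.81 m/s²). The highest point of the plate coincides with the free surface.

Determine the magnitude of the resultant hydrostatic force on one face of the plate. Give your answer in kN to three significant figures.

γ = ρg = 795 × 9.81 / 1000 = 7.79895 kN/m³.
The centroid lies 4r/(3π) = 0.717258 m above the diameter, so r − 4r/(3π) = 1.69 − 0.717258 = 0.972742 m below the topmost point, so the centroid depth is h_c = 0.972742 m.
A = πr²/2 = π × 1.69²/2 = 4.48635 m².
Resultant F = γ·h_c·A = 7.79895 × 0.972742 × 4.48635 = 34.0351 kN.

F ≈ 34.0 kN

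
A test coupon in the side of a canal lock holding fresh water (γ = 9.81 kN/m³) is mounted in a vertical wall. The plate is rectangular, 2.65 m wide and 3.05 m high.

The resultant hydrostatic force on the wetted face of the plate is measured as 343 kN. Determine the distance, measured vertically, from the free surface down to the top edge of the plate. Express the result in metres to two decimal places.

d_top ≈ 2.80 m

γ = 9.81 kN/m³.
A = 2.65 × 3.05 = 8.0825 m².
From F = γ·h_c·A, the centroid depth is h_c = 343/(9.81 × 8.0825) = 4.32593 m.
The centroid lies 3.05/2 = 1.525 m below the top edge, so the top edge sits at h_top = 4.32593 − 1.525 = 2.80093 m below the surface.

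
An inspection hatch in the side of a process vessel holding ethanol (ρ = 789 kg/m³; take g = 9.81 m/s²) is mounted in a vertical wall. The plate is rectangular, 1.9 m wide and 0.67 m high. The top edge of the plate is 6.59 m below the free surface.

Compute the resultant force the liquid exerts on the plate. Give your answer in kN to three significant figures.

F ≈ 68.2 kN

γ = ρg = 789 × 9.81 / 1000 = 7.74009 kN/m³.
The centroid lies 0.67/2 = 0.335 m below the top edge, so the centroid depth is h_c = 6.59 + 0.335 = 6.925 m.
A = 1.9 × 0.67 = 1.273 m².
Resultant F = γ·h_c·A = 7.74009 × 6.925 × 1.273 = 68.233 kN.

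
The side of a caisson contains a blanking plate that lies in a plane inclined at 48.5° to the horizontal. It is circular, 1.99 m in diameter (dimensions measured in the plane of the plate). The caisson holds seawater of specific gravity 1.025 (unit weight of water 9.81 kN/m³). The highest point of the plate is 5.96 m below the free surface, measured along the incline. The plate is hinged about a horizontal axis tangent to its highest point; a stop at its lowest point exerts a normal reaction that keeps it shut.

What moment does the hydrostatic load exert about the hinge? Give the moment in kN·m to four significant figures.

M ≈ 167.9 kN·m

γ = 1.025 × 9.81 = 10.05525 kN/m³.
Let θ = 48.5° be the plate's angle to the horizontal; measure y along the incline from where the plane meets the free surface. Vertical depth h = y·sinθ with sinθ = 0.748956.
The centroid is at the centre, 0.995 m below the top of the plate, so y_c = 5.96 + 0.995 = 6.955 m and h_c = 6.955 × 0.748956 = 5.20899 m.
A = π(0.995)² = 3.11026 m².
Resultant F = γ·h_c·A = 10.05525 × 5.20899 × 3.11026 = 162.908 kN.
I_c = πr⁴/4 = π × 0.995⁴/4 = 0.769808 m⁴.
Centre of pressure: y_p = y_c + I_c/(y_c·A) = 6.955 + 0.769808/(6.955 × 3.11026) = 6.955 + 0.0355868 = 6.99059 m along the plane.
The resultant acts 0.995 + 0.0355868 = 1.03059 m (along the plate) below the hinge at the top edge, so the moment about the hinge is M = F × 1.03059 = 162.908 × 1.03059 = 167.891 kN·m.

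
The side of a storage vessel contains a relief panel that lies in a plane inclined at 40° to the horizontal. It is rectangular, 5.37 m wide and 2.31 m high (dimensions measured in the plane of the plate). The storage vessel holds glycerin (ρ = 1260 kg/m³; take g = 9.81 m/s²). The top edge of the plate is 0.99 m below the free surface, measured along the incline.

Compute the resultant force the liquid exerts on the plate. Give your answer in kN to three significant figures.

F ≈ 211 kN

γ = ρg = 1260 × 9.81 / 1000 = 12.3606 kN/m³.
Let θ = 40° be the plate's angle to the horizontal; measure y along the incline from where the plane meets the free surface. Vertical depth h = y·sinθ with sinθ = 0.642788.
The centroid lies 2.31/2 = 1.155 m below the top edge, so y_c = 0.99 + 1.155 = 2.145 m and h_c = 2.145 × 0.642788 = 1.37878 m.
A = 5.37 × 2.31 = 12.4047 m².
Resultant F = γ·h_c·A = 12.3606 × 1.37878 × 12.4047 = 211.408 kN.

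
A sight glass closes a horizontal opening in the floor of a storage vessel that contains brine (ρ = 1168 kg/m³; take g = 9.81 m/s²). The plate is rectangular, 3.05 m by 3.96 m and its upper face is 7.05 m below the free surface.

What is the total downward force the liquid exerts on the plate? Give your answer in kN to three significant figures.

γ = ρg = 1168 × 9.81 / 1000 = 11.45808 kN/m³.
The plate is horizontal, so pressure is uniform at p = γ·h = 11.45808 × 7.05 = 80.7795 kN/m².
A = 3.05 × 3.96 = 12.078 m².
F = p·A = 80.7795 × 12.078 = 975.655 kN.

F ≈ 976 kN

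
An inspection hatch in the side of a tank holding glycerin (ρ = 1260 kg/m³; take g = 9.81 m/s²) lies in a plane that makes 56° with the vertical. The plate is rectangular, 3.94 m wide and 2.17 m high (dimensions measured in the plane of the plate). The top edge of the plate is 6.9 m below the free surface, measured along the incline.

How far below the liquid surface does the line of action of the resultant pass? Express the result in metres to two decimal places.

γ = ρg = 1260 × 9.81 / 1000 = 12.3606 kN/m³.
The plate makes 56° with the vertical, i.e. θ = 90° − 56° = 34° to the horizontal. Measuring y along the incline from the free-surface line, vertical depth h = y·sinθ with sinθ = 0.559193.
The centroid lies 2.17/2 = 1.085 m below the top edge, so y_c = 6.9 + 1.085 = 7.985 m and h_c = 7.985 × 0.559193 = 4.46516 m.
A = 3.94 × 2.17 = 8.5498 m².
Resultant F = γ·h_c·A = 12.3606 × 4.46516 × 8.5498 = 471.881 kN.
I_c = b·h³/12 = 3.94 × 2.17³/12 = 3.35501 m⁴.
Centre of pressure: y_p = y_c + I_c/(y_c·A) = 7.985 + 3.35501/(7.985 × 8.5498) = 7.985 + 0.0491431 = 8.03414 m along the plane.
Vertically, h_p = y_p·sinθ = 8.03414 × 0.559193 = 4.49263 m.

h_p = 4.49 m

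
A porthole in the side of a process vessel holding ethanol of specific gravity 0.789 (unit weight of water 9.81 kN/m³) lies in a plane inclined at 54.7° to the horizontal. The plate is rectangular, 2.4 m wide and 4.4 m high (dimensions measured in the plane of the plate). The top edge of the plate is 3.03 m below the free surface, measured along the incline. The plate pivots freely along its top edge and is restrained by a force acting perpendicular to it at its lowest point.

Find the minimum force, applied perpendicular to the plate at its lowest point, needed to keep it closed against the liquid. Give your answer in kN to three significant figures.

γ = 0.789 × 9.81 = 7.74009 kN/m³.
Let θ = 54.7° be the plate's angle to the horizontal; measure y along the incline from where the plane meets the free surface. Vertical depth h = y·sinθ with sinθ = 0.816138.
The centroid lies 4.4/2 = 2.2 m below the top edge, so y_c = 3.03 + 2.2 = 5.23 m and h_c = 5.23 × 0.816138 = 4.2684 m.
A = 2.4 × 4.4 = 10.56 m².
Resultant F = γ·h_c·A = 7.74009 × 4.2684 × 10.56 = 348.879 kN.
I_c = b·h³/12 = 2.4 × 4.4³/12 = 17.0368 m⁴.
Centre of pressure: y_p = y_c + I_c/(y_c·A) = 5.23 + 17.0368/(5.23 × 10.56) = 5.23 + 0.308477 = 5.53848 m along the plane.
The resultant acts 2.2 + 0.308477 = 2.50848 m (along the plate) below the hinge at the top edge, so the moment about the hinge is M = F × 2.50848 = 348.879 × 2.50848 = 875.156 kN·m.
A normal force at the bottom, 4.4 m from the hinge, must supply this moment: P = 875.156/4.4 = 198.899 kN.

P ≈ 199 kN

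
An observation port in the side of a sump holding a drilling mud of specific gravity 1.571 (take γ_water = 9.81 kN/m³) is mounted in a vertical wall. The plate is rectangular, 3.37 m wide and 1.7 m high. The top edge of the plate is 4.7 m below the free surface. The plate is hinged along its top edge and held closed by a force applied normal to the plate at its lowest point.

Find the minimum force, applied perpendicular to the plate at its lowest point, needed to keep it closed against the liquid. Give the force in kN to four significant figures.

γ = 1.571 × 9.81 = 15.41151 kN/m³.
The centroid lies 1.7/2 = 0.85 m below the top edge, so the centroid depth is h_c = 4.7 + 0.85 = 5.55 m.
A = 3.37 × 1.7 = 5.729 m².
Resultant F = γ·h_c·A = 15.41151 × 5.55 × 5.729 = 490.024 kN.
I_c = b·h³/12 = 3.37 × 1.7³/12 = 1.37973 m⁴.
Centre of pressure: y_p = y_c + I_c/(y_c·A) = 5.55 + 1.37973/(5.55 × 5.729) = 5.55 + 0.0433933 = 5.59339 m along the plane.
The resultant acts 0.85 + 0.0433933 = 0.893393 m (along the plate) below the hinge at the top edge, so the moment about the hinge is M = F × 0.893393 = 490.024 × 0.893393 = 437.784 kN·m.
A normal force at the bottom, 1.7 m from the hinge, must supply this moment: P = 437.784/1.7 = 257.52 kN.

P ≈ 257.5 kN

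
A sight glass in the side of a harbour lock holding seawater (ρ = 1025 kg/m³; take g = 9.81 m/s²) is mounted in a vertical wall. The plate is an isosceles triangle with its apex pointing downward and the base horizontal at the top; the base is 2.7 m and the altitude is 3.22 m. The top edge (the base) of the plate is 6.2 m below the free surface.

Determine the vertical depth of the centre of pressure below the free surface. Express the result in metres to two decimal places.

γ = ρg = 1025 × 9.81 / 1000 = 10.05525 kN/m³.
With the apex down, the centroid sits h/3 = 3.22/3 = 1.07333 m below the base (the top edge), so the centroid depth is h_c = 6.2 + 1.07333 = 7.27333 m.
A = ½ × 2.7 × 3.22 = 4.347 m².
Resultant F = γ·h_c·A = 10.05525 × 7.27333 × 4.347 = 317.919 kN.
I_c = b·h³/36 = 2.7 × 3.22³/36 = 2.50397 m⁴.
Centre of pressure: y_p = y_c + I_c/(y_c·A) = 7.27333 + 2.50397/(7.27333 × 4.347) = 7.27333 + 0.0791965 = 7.35253 m along the plane.

h_p = 7.35 m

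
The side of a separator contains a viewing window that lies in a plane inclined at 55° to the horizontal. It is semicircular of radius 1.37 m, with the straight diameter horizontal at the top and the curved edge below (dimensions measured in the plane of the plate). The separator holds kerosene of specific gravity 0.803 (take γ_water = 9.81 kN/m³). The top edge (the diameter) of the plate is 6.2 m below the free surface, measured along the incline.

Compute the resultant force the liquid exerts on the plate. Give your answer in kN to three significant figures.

F ≈ 129 kN

γ = 0.803 × 9.81 = 7.87743 kN/m³.
Let θ = 55° be the plate's angle to the horizontal; measure y along the incline from where the plane meets the free surface. Vertical depth h = y·sinθ with sinθ = 0.819152.
The centroid of a semicircle lies 4r/(3π) = 0.581446 m from the diameter, here below the top edge, so y_c = 6.2 + 0.581446 = 6.78145 m and h_c = 6.78145 × 0.819152 = 5.55504 m.
A = πr²/2 = π × 1.37²/2 = 2.94823 m².
Resultant F = γ·h_c·A = 7.87743 × 5.55504 × 2.94823 = 129.013 kN.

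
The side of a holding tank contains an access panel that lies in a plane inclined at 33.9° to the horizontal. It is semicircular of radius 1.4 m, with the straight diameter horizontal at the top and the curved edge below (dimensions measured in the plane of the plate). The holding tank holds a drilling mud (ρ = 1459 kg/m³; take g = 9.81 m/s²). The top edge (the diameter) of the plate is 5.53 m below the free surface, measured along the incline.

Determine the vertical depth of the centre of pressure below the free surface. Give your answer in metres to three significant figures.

h_p = 3.43 m

γ = ρg = 1459 × 9.81 / 1000 = 14.31279 kN/m³.
Let θ = 33.9° be the plate's angle to the horizontal; measure y along the incline from where the plane meets the free surface. Vertical depth h = y·sinθ with sinθ = 0.557745.
The centroid of a semicircle lies 4r/(3π) = 0.594178 m from the diameter, here below the top edge, so y_c = 5.53 + 0.594178 = 6.12418 m and h_c = 6.12418 × 0.557745 = 3.41573 m.
A = πr²/2 = π × 1.4²/2 = 3.07876 m².
Resultant F = γ·h_c·A = 14.31279 × 3.41573 × 3.07876 = 150.516 kN.
I_c = (π/8 − 8/(9π))·r⁴ = 0.109757 × 1.4⁴ = 0.421642 m⁴.
Centre of pressure: y_p = y_c + I_c/(y_c·A) = 6.12418 + 0.421642/(6.12418 × 3.07876) = 6.12418 + 0.0223625 = 6.14654 m along the plane.
Vertically, h_p = y_p·sinθ = 6.14654 × 0.557745 = 3.4282 m.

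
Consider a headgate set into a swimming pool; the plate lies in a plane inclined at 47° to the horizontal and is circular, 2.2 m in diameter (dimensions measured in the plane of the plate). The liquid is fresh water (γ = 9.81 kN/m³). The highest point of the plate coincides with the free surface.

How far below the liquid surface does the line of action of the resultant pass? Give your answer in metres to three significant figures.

γ = 9.81 kN/m³.
Let θ = 47° be the plate's angle to the horizontal; measure y along the incline from where the plane meets the free surface. Vertical depth h = y·sinθ with sinθ = 0.731354.
The centroid is at the centre, 1.1 m below the top of the plate, so y_c = 1.1 m and h_c = 1.1 × 0.731354 = 0.804489 m.
A = π(1.1)² = 3.80133 m².
Resultant F = γ·h_c·A = 9.81 × 0.804489 × 3.80133 = 30.0002 kN.
I_c = πr⁴/4 = π × 1.1⁴/4 = 1.1499 m⁴.
Centre of pressure: y_p = y_c + I_c/(y_c·A) = 1.1 + 1.1499/(1.1 × 3.80133) = 1.1 + 0.274999 = 1.375 m along the plane.
Vertically, h_p = y_p·sinθ = 1.375 × 0.731354 = 1.00561 m.

h_p = 1.01 m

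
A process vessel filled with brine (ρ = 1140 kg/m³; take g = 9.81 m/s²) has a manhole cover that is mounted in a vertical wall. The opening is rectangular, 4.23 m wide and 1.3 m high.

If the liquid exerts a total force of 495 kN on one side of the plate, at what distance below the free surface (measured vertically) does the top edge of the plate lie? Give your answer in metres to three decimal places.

γ = ρg = 1140 × 9.81 / 1000 = 11.1834 kN/m³.
A = 4.23 × 1.3 = 5.499 m².
From F = γ·h_c·A, the centroid depth is h_c = 495/(11.1834 × 5.499) = 8.04911 m.
The centroid lies 1.3/2 = 0.65 m below the top edge, so the top edge sits at h_top = 8.04911 − 0.65 = 7.39911 m below the surface.

d_top ≈ 7.399 m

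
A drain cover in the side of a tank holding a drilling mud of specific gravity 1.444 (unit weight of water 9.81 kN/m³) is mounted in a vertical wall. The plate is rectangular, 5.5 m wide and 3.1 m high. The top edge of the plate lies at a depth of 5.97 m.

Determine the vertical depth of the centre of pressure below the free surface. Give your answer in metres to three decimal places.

γ = 1.444 × 9.81 = 14.16564 kN/m³.
The centroid lies 3.1/2 = 1.55 m below the top edge, so the centroid depth is h_c = 5.97 + 1.55 = 7.52 m.
A = 5.5 × 3.1 = 17.05 m².
Resultant F = γ·h_c·A = 14.16564 × 7.52 × 17.05 = 1816.26 kN.
I_c = b·h³/12 = 5.5 × 3.1³/12 = 13.6542 m⁴.
Centre of pressure: y_p = y_c + I_c/(y_c·A) = 7.52 + 13.6542/(7.52 × 17.05) = 7.52 + 0.106494 = 7.62649 m along the plane.

h_p = 7.626 m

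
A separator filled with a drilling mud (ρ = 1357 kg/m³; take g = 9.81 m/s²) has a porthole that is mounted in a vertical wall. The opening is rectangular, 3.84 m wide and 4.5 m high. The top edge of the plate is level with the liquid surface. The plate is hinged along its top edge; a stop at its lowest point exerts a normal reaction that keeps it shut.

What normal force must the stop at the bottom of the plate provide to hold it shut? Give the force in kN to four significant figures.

γ = ρg = 1357 × 9.81 / 1000 = 13.31217 kN/m³.
The centroid lies 4.5/2 = 2.25 m below the top edge, so the centroid depth is h_c = 2.25 m.
A = 3.84 × 4.5 = 17.28 m².
Resultant F = γ·h_c·A = 13.31217 × 2.25 × 17.28 = 517.577 kN.
I_c = b·h³/12 = 3.84 × 4.5³/12 = 29.16 m⁴.
Centre of pressure: y_p = y_c + I_c/(y_c·A) = 2.25 + 29.16/(2.25 × 17.28) = 2.25 + 0.75 = 3 m along the plane.
The resultant acts 2.25 + 0.75 = 3 m (along the plate) below the hinge at the top edge, so the moment about the hinge is M = F × 3 = 517.577 × 3 = 1552.73 kN·m.
A normal force at the bottom, 4.5 m from the hinge, must supply this moment: P = 1552.73/4.5 = 345.051 kN.

P ≈ 345.1 kN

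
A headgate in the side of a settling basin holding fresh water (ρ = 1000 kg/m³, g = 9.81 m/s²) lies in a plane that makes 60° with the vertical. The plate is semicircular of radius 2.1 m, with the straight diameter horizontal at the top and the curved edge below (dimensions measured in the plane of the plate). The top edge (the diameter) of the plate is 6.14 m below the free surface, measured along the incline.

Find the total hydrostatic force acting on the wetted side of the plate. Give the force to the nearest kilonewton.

γ = ρg = 1000 × 9.81 = 9810 N/m³ = 9.81 kN/m³.
The plate makes 60° with the vertical, i.e. θ = 90° − 60° = 30° to the horizontal. Measuring y along the incline from the free-surface line, vertical depth h = y·sinθ with sinθ = 0.500000.
The centroid of a semicircle lies 4r/(3π) = 0.891268 m from the diameter, here below the top edge, so y_c = 6.14 + 0.891268 = 7.03127 m and h_c = 7.03127 × 0.500000 = 3.51564 m.
A = πr²/2 = π × 2.1²/2 = 6.92721 m².
Resultant F = γ·h_c·A = 9.81 × 3.51564 × 6.92721 = 238.909 kN.

F ≈ 239 kN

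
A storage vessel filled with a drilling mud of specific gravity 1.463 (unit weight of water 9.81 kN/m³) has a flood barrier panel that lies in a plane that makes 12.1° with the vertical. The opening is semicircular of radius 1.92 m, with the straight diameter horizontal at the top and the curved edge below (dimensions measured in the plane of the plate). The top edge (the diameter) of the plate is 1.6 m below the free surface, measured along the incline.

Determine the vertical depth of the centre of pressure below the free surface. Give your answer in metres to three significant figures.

γ = 1.463 × 9.81 = 14.35203 kN/m³.
The plate makes 12.1° with the vertical, i.e. θ = 90° − 12.1° = 77.9° to the horizontal. Measuring y along the incline from the free-surface line, vertical depth h = y·sinθ with sinθ = 0.977783.
The centroid of a semicircle lies 4r/(3π) = 0.814873 m from the diameter, here below the top edge, so y_c = 1.6 + 0.814873 = 2.41487 m and h_c = 2.41487 × 0.977783 = 2.36122 m.
A = πr²/2 = π × 1.92²/2 = 5.79058 m².
Resultant F = γ·h_c·A = 14.35203 × 2.36122 × 5.79058 = 196.233 kN.
I_c = (π/8 − 8/(9π))·r⁴ = 0.109757 × 1.92⁴ = 1.49155 m⁴.
Centre of pressure: y_p = y_c + I_c/(y_c·A) = 2.41487 + 1.49155/(2.41487 × 5.79058) = 2.41487 + 0.106665 = 2.52154 m along the plane.
Vertically, h_p = y_p·sinθ = 2.52154 × 0.977783 = 2.46552 m.

h_p = 2.47 m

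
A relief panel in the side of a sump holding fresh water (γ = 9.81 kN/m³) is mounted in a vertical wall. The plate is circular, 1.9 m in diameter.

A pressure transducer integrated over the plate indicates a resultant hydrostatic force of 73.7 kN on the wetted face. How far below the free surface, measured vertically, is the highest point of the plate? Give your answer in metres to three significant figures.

γ = 9.81 kN/m³.
A = π(0.95)² = 2.83529 m².
From F = γ·h_c·A, the centroid depth is h_c = 73.7/(9.81 × 2.83529) = 2.64973 m.
The centroid is at the centre, 0.95 m below the top of the plate, so the highest point sits at h_top = 2.64973 − 0.95 = 1.69973 m below the surface.

d_top ≈ 1.70 m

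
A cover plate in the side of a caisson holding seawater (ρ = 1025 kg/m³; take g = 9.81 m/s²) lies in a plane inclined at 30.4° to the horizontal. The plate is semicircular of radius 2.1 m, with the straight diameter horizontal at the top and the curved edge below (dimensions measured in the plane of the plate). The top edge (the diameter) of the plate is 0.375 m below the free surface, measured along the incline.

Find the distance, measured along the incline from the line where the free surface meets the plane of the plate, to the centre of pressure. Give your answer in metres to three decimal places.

y_p = 1.510 m

γ = ρg = 1025 × 9.81 / 1000 = 10.05525 kN/m³.
Let θ = 30.4° be the plate's angle to the horizontal; measure y along the incline from where the plane meets the free surface. Vertical depth h = y·sinθ with sinθ = 0.506034.
The centroid of a semicircle lies 4r/(3π) = 0.891268 m from the diameter, here below the top edge, so y_c = 0.375 + 0.891268 = 1.26627 m and h_c = 1.26627 × 0.506034 = 0.640776 m.
A = πr²/2 = π × 2.1²/2 = 6.92721 m².
Resultant F = γ·h_c·A = 10.05525 × 0.640776 × 6.92721 = 44.6331 kN.
I_c = (π/8 − 8/(9π))·r⁴ = 0.109757 × 2.1⁴ = 2.13457 m⁴.
Centre of pressure: y_p = y_c + I_c/(y_c·A) = 1.26627 + 2.13457/(1.26627 × 6.92721) = 1.26627 + 0.243347 = 1.50962 m along the plane.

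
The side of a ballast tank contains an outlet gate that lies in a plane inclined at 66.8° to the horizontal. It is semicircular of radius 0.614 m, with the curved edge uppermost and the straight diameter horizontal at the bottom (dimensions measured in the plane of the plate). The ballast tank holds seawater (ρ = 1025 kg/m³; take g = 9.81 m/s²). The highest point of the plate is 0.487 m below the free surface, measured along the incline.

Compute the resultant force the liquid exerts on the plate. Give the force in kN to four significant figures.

F ≈ 4.600 kN

γ = ρg = 1025 × 9.81 / 1000 = 10.05525 kN/m³.
Let θ = 66.8° be the plate's angle to the horizontal; measure y along the incline from where the plane meets the free surface. Vertical depth h = y·sinθ with sinθ = 0.919135.
The centroid lies 4r/(3π) = 0.26059 m above the diameter, so r − 4r/(3π) = 0.614 − 0.26059 = 0.35341 m below the topmost point, so y_c = 0.487 + 0.35341 = 0.84041 m and h_c = 0.84041 × 0.919135 = 0.77245 m.
A = πr²/2 = π × 0.614²/2 = 0.592184 m².
Resultant F = γ·h_c·A = 10.05525 × 0.77245 × 0.592184 = 4.5996 kN.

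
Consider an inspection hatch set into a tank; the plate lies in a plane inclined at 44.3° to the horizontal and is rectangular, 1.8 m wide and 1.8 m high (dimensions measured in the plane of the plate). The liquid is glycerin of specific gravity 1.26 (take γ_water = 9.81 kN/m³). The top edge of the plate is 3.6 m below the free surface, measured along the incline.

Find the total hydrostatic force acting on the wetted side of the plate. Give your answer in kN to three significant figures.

F ≈ 126 kN

γ = 1.26 × 9.81 = 12.3606 kN/m³.
Let θ = 44.3° be the plate's angle to the horizontal; measure y along the incline from where the plane meets the free surface. Vertical depth h = y·sinθ with sinθ = 0.698415.
The centroid lies 1.8/2 = 0.9 m below the top edge, so y_c = 3.6 + 0.9 = 4.5 m and h_c = 4.5 × 0.698415 = 3.14287 m.
A = 1.8 × 1.8 = 3.24 m².
Resultant F = γ·h_c·A = 12.3606 × 3.14287 × 3.24 = 125.867 kN.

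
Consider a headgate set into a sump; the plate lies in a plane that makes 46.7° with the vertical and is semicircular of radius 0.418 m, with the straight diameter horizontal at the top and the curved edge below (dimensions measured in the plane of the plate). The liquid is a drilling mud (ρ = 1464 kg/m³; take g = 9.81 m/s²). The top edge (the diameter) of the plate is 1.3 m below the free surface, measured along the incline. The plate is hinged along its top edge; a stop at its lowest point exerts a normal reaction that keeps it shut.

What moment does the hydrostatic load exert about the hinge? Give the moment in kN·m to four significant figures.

γ = ρg = 1464 × 9.81 / 1000 = 14.36184 kN/m³.
The plate makes 46.7° with the vertical, i.e. θ = 90° − 46.7° = 43.3° to the horizontal. Measuring y along the incline from the free-surface line, vertical depth h = y·sinθ with sinθ = 0.685818.
The centroid of a semicircle lies 4r/(3π) = 0.177405 m from the diameter, here below the top edge, so y_c = 1.3 + 0.177405 = 1.47741 m and h_c = 1.47741 × 0.685818 = 1.01323 m.
A = πr²/2 = π × 0.418²/2 = 0.274456 m².
Resultant F = γ·h_c·A = 14.36184 × 1.01323 × 0.274456 = 3.99384 kN.
I_c = (π/8 − 8/(9π))·r⁴ = 0.109757 × 0.418⁴ = 0.00335071 m⁴.
Centre of pressure: y_p = y_c + I_c/(y_c·A) = 1.47741 + 0.00335071/(1.47741 × 0.274456) = 1.47741 + 0.00826348 = 1.48567 m along the plane.
The resultant acts 0.177405 + 0.00826348 = 0.185668 m (along the plate) below the hinge at the top edge, so the moment about the hinge is M = F × 0.185668 = 3.99384 × 0.185668 = 0.741528 kN·m.

M ≈ 0.7415 kN·m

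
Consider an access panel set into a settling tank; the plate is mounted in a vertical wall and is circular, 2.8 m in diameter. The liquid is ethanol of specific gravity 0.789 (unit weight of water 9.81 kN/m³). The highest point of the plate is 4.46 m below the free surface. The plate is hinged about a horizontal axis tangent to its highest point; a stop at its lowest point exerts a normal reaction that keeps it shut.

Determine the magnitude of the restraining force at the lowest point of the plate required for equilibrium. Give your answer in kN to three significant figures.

γ = 0.789 × 9.81 = 7.74009 kN/m³.
The centroid is at the centre, 1.4 m below the top of the plate, so the centroid depth is h_c = 4.46 + 1.4 = 5.86 m.
A = π(1.4)² = 6.15752 m².
Resultant F = γ·h_c·A = 7.74009 × 5.86 × 6.15752 = 279.286 kN.
I_c = πr⁴/4 = π × 1.4⁴/4 = 3.01719 m⁴.
Centre of pressure: y_p = y_c + I_c/(y_c·A) = 5.86 + 3.01719/(5.86 × 6.15752) = 5.86 + 0.0836179 = 5.94362 m along the plane.
The resultant acts 1.4 + 0.0836179 = 1.48362 m (along the plate) below the hinge at the top edge, so the moment about the hinge is M = F × 1.48362 = 279.286 × 1.48362 = 414.354 kN·m.
A normal force at the bottom, 2.8 m from the hinge, must supply this moment: P = 414.354/2.8 = 147.984 kN.

P ≈ 148 kN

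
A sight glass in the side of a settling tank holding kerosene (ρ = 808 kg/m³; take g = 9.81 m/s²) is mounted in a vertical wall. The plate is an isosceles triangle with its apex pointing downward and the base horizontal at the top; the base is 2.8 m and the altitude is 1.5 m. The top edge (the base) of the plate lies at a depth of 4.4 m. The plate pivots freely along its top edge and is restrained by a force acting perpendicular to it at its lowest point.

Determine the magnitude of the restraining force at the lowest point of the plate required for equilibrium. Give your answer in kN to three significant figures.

P ≈ 28.6 kN

γ = ρg = 808 × 9.81 / 1000 = 7.92648 kN/m³.
With the apex down, the centroid sits h/3 = 1.5/3 = 0.5 m below the base (the top edge), so the centroid depth is h_c = 4.4 + 0.5 = 4.9 m.
A = ½ × 2.8 × 1.5 = 2.1 m².
Resultant F = γ·h_c·A = 7.92648 × 4.9 × 2.1 = 81.5635 kN.
I_c = b·h³/36 = 2.8 × 1.5³/36 = 0.2625 m⁴.
Centre of pressure: y_p = y_c + I_c/(y_c·A) = 4.9 + 0.2625/(4.9 × 2.1) = 4.9 + 0.0255102 = 4.92551 m along the plane.
The resultant acts 0.5 + 0.0255102 = 0.52551 m (along the plate) below the hinge at the top edge, so the moment about the hinge is M = F × 0.52551 = 81.5635 × 0.52551 = 42.8624 kN·m.
A normal force at the bottom, 1.5 m from the hinge, must supply this moment: P = 42.8624/1.5 = 28.5749 kN.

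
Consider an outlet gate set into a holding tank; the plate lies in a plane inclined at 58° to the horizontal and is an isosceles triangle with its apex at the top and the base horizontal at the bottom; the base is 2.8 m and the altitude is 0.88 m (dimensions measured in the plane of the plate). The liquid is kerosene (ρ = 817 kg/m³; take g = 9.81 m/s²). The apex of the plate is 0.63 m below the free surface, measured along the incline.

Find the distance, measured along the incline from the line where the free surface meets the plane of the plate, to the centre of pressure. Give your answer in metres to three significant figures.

y_p = 1.25 m

γ = ρg = 817 × 9.81 / 1000 = 8.01477 kN/m³.
Let θ = 58° be the plate's angle to the horizontal; measure y along the incline from where the plane meets the free surface. Vertical depth h = y·sinθ with sinθ = 0.848048.
With the apex up, the centroid sits 2h/3 = 2 × 0.88/3 = 0.586667 m below the apex, so y_c = 0.63 + 0.586667 = 1.21667 m and h_c = 1.21667 × 0.848048 = 1.03179 m.
A = ½ × 2.8 × 0.88 = 1.232 m².
Resultant F = γ·h_c·A = 8.01477 × 1.03179 × 1.232 = 10.1881 kN.
I_c = b·h³/36 = 2.8 × 0.88³/36 = 0.0530034 m⁴.
Centre of pressure: y_p = y_c + I_c/(y_c·A) = 1.21667 + 0.0530034/(1.21667 × 1.232) = 1.21667 + 0.0353606 = 1.25203 m along the plane.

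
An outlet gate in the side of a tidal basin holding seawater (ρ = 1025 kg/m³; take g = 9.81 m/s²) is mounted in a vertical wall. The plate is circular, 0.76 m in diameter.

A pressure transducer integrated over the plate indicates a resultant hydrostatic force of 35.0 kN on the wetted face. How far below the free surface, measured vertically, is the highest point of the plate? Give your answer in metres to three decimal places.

d_top ≈ 7.293 m

γ = ρg = 1025 × 9.81 / 1000 = 10.05525 kN/m³.
A = π(0.38)² = 0.453646 m².
From F = γ·h_c·A, the centroid depth is h_c = 35.0/(10.05525 × 0.453646) = 7.67287 m.
The centroid is at the centre, 0.38 m below the top of the plate, so the highest point sits at h_top = 7.67287 − 0.38 = 7.29287 m below the surface.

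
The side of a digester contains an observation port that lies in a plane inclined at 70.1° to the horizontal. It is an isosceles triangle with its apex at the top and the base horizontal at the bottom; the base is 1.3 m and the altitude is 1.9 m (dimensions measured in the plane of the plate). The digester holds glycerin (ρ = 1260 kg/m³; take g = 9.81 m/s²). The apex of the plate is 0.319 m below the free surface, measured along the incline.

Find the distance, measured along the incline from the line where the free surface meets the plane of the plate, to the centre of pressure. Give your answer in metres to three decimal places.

y_p = 1.712 m

γ = ρg = 1260 × 9.81 / 1000 = 12.3606 kN/m³.
Let θ = 70.1° be the plate's angle to the horizontal; measure y along the incline from where the plane meets the free surface. Vertical depth h = y·sinθ with sinθ = 0.940288.
With the apex up, the centroid sits 2h/3 = 2 × 1.9/3 = 1.26667 m below the apex, so y_c = 0.319 + 1.26667 = 1.58567 m and h_c = 1.58567 × 0.940288 = 1.49099 m.
A = ½ × 1.3 × 1.9 = 1.235 m².
Resultant F = γ·h_c·A = 12.3606 × 1.49099 × 1.235 = 22.7605 kN.
I_c = b·h³/36 = 1.3 × 1.9³/36 = 0.247686 m⁴.
Centre of pressure: y_p = y_c + I_c/(y_c·A) = 1.58567 + 0.247686/(1.58567 × 1.235) = 1.58567 + 0.12648 = 1.71215 m along the plane.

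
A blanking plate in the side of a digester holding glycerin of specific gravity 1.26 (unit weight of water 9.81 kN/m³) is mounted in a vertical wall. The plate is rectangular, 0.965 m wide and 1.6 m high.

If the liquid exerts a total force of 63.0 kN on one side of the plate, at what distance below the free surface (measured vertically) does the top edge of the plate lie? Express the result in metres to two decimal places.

γ = 1.26 × 9.81 = 12.3606 kN/m³.
A = 0.965 × 1.6 = 1.544 m².
From F = γ·h_c·A, the centroid depth is h_c = 63.0/(12.3606 × 1.544) = 3.30106 m.
The centroid lies 1.6/2 = 0.8 m below the top edge, so the top edge sits at h_top = 3.30106 − 0.8 = 2.50106 m below the surface.

d_top ≈ 2.50 m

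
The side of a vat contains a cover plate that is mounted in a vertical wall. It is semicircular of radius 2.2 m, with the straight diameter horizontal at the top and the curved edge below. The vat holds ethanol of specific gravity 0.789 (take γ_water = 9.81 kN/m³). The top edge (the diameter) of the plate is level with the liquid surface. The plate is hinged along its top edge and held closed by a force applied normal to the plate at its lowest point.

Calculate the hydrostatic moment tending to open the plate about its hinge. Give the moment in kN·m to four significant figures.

γ = 0.789 × 9.81 = 7.74009 kN/m³.
The centroid of a semicircle lies 4r/(3π) = 0.933709 m from the diameter, here below the top edge, so the centroid depth is h_c = 0.933709 m.
A = πr²/2 = π × 2.2²/2 = 7.60265 m².
Resultant F = γ·h_c·A = 7.74009 × 0.933709 × 7.60265 = 54.9443 kN.
I_c = (π/8 − 8/(9π))·r⁴ = 0.109757 × 2.2⁴ = 2.57112 m⁴.
Centre of pressure: y_p = y_c + I_c/(y_c·A) = 0.933709 + 2.57112/(0.933709 × 7.60265) = 0.933709 + 0.362198 = 1.29591 m along the plane.
The resultant acts 0.933709 + 0.362198 = 1.29591 m (along the plate) below the hinge at the top edge, so the moment about the hinge is M = F × 1.29591 = 54.9443 × 1.29591 = 71.2029 kN·m.

M ≈ 71.20 kN·m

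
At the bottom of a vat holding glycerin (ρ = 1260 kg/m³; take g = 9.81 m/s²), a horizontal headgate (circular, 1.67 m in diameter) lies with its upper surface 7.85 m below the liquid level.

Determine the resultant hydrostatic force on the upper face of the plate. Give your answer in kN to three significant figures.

F ≈ 213 kN

γ = ρg = 1260 × 9.81 / 1000 = 12.3606 kN/m³.
The plate is horizontal, so pressure is uniform at p = γ·h = 12.3606 × 7.85 = 97.0307 kN/m².
A = π(0.835)² = 2.1904 m².
F = p·A = 97.0307 × 2.1904 = 212.536 kN.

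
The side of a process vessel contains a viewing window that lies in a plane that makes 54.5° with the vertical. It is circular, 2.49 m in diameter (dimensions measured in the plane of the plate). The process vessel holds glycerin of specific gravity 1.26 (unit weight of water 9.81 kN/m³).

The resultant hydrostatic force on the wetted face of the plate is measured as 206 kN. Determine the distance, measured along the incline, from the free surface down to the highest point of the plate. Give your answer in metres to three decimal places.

γ = 1.26 × 9.81 = 12.3606 kN/m³.
A = π(1.245)² = 4.86955 m².
From F = γ·h_c·A, the centroid depth is h_c = 206/(12.3606 × 4.86955) = 3.42246 m.
The plate makes 54.5° with the vertical, i.e. θ = 90° − 54.5° = 35.5° to the horizontal. Measuring y along the incline from the free-surface line, vertical depth h = y·sinθ with sinθ = 0.580703.
Along the incline, y_c = h_c/sinθ = 3.42246/0.580703 = 5.89365 m.
The centroid is at the centre, 1.245 m below the top of the plate, so the highest point sits at y_top = 5.89365 − 1.245 = 4.64865 m along the incline.

y_top ≈ 4.649 m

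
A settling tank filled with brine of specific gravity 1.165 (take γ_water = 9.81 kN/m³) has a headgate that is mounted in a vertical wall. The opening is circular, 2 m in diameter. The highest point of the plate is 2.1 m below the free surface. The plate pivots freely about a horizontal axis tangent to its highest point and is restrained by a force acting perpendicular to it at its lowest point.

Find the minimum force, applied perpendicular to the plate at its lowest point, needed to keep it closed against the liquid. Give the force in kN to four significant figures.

P ≈ 60.14 kN

γ = 1.165 × 9.81 = 11.42865 kN/m³.
The centroid is at the centre, 1 m below the top of the plate, so the centroid depth is h_c = 2.1 + 1 = 3.1 m.
A = π(1)² = 3.14159 m².
Resultant F = γ·h_c·A = 11.42865 × 3.1 × 3.14159 = 111.303 kN.
I_c = πr⁴/4 = π × 1⁴/4 = 0.785398 m⁴.
Centre of pressure: y_p = y_c + I_c/(y_c·A) = 3.1 + 0.785398/(3.1 × 3.14159) = 3.1 + 0.0806452 = 3.18065 m along the plane.
The resultant acts 1 + 0.0806452 = 1.08065 m (along the plate) below the hinge at the top edge, so the moment about the hinge is M = F × 1.08065 = 111.303 × 1.08065 = 120.28 kN·m.
A normal force at the bottom, 2 m from the hinge, must supply this moment: P = 120.28/2 = 60.14 kN.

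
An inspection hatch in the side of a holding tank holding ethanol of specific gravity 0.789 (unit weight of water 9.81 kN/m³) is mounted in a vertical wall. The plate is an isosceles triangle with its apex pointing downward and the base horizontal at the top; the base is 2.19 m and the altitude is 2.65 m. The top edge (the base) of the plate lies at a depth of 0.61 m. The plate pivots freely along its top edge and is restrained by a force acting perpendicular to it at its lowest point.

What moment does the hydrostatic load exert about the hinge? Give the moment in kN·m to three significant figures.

γ = 0.789 × 9.81 = 7.74009 kN/m³.
With the apex down, the centroid sits h/3 = 2.65/3 = 0.883333 m below the base (the top edge), so the centroid depth is h_c = 0.61 + 0.883333 = 1.49333 m.
A = ½ × 2.19 × 2.65 = 2.90175 m².
Resultant F = γ·h_c·A = 7.74009 × 1.49333 × 2.90175 = 33.5399 kN.
I_c = b·h³/36 = 2.19 × 2.65³/36 = 1.13209 m⁴.
Centre of pressure: y_p = y_c + I_c/(y_c·A) = 1.49333 + 1.13209/(1.49333 × 2.90175) = 1.49333 + 0.261255 = 1.75459 m along the plane.
The resultant acts 0.883333 + 0.261255 = 1.14459 m (along the plate) below the hinge at the top edge, so the moment about the hinge is M = F × 1.14459 = 33.5399 × 1.14459 = 38.3894 kN·m.

M ≈ 38.4 kN·m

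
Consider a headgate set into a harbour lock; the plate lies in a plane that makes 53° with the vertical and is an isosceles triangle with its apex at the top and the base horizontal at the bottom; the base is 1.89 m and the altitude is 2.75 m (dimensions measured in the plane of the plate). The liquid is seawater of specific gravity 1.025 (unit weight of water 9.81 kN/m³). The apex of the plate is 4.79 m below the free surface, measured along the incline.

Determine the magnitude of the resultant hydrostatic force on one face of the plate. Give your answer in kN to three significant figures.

γ = 1.025 × 9.81 = 10.05525 kN/m³.
The plate makes 53° with the vertical, i.e. θ = 90° − 53° = 37° to the horizontal. Measuring y along the incline from the free-surface line, vertical depth h = y·sinθ with sinθ = 0.601815.
With the apex up, the centroid sits 2h/3 = 2 × 2.75/3 = 1.83333 m below the apex, so y_c = 4.79 + 1.83333 = 6.62333 m and h_c = 6.62333 × 0.601815 = 3.98602 m.
A = ½ × 1.89 × 2.75 = 2.59875 m².
Resultant F = γ·h_c·A = 10.05525 × 3.98602 × 2.59875 = 104.159 kN.

F ≈ 104 kN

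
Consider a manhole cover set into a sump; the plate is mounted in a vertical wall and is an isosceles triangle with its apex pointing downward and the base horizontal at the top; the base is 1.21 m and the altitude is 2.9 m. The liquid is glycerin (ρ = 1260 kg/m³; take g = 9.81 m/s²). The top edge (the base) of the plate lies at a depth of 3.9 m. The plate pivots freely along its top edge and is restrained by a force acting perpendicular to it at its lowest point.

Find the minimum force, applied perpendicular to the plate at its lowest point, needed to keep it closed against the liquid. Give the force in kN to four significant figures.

γ = ρg = 1260 × 9.81 / 1000 = 12.3606 kN/m³.
With the apex down, the centroid sits h/3 = 2.9/3 = 0.966667 m below the base (the top edge), so the centroid depth is h_c = 3.9 + 0.966667 = 4.86667 m.
A = ½ × 1.21 × 2.9 = 1.7545 m².
Resultant F = γ·h_c·A = 12.3606 × 4.86667 × 1.7545 = 105.542 kN.
I_c = b·h³/36 = 1.21 × 2.9³/36 = 0.819741 m⁴.
Centre of pressure: y_p = y_c + I_c/(y_c·A) = 4.86667 + 0.819741/(4.86667 × 1.7545) = 4.86667 + 0.0960045 = 4.96267 m along the plane.
The resultant acts 0.966667 + 0.0960045 = 1.06267 m (along the plate) below the hinge at the top edge, so the moment about the hinge is M = F × 1.06267 = 105.542 × 1.06267 = 112.156 kN·m.
A normal force at the bottom, 2.9 m from the hinge, must supply this moment: P = 112.156/2.9 = 38.6745 kN.

P ≈ 38.67 kN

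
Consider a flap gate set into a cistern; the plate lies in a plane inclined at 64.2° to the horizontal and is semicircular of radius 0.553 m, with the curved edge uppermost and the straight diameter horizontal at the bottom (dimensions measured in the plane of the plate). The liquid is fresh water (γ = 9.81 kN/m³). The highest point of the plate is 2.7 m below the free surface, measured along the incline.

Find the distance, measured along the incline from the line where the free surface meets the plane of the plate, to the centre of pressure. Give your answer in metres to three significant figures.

γ = 9.81 kN/m³.
Let θ = 64.2° be the plate's angle to the horizontal; measure y along the incline from where the plane meets the free surface. Vertical depth h = y·sinθ with sinθ = 0.900319.
The centroid lies 4r/(3π) = 0.2347 m above the diameter, so r − 4r/(3π) = 0.553 − 0.2347 = 0.3183 m below the topmost point, so y_c = 2.7 + 0.3183 = 3.0183 m and h_c = 3.0183 × 0.900319 = 2.71743 m.
A = πr²/2 = π × 0.553²/2 = 0.480364 m².
Resultant F = γ·h_c·A = 9.81 × 2.71743 × 0.480364 = 12.8055 kN.
I_c = (π/8 − 8/(9π))·r⁴ = 0.109757 × 0.553⁴ = 0.0102644 m⁴.
Centre of pressure: y_p = y_c + I_c/(y_c·A) = 3.0183 + 0.0102644/(3.0183 × 0.480364) = 3.0183 + 0.00707947 = 3.02538 m along the plane.

y_p = 3.03 m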